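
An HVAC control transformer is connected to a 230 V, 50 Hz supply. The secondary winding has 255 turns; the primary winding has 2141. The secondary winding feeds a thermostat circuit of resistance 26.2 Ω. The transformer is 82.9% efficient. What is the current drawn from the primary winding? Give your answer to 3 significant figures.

V_s = 230 × 255/2141 = 27.394 V.
I_s = V_s/R = 27.394/26.2 = 1.0456 A.
P_out = V_s I_s = 27.394 × 1.0456 = 28.642 W.
P_in = P_out/η = 28.642/0.829 = 34.550 W.
I_p = P_in/V_p = 34.550/230 = 0.150 A.

I_p ≈ 0.150 A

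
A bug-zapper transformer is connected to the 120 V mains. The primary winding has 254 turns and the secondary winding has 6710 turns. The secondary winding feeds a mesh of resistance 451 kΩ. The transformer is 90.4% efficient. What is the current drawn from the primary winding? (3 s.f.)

V_s = 120 × 6710/254 = 3170.1 V.
I_s = V_s/R = 3170.1/451000 = 0.0070290 A.
P_out = V_s I_s = 3170.1 × 0.0070290 = 22.282 W.
P_in = P_out/η = 22.282/0.904 = 24.649 W.
I_p = P_in/V_p = 24.649/120 = 0.205 A.

I_p ≈ 0.205 A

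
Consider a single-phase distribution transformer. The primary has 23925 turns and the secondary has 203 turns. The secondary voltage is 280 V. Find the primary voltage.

V_p ≈ 33000 V

V_p/V_s = N_p/N_s, so V_p = 280 × 23925/203 = 33000 V.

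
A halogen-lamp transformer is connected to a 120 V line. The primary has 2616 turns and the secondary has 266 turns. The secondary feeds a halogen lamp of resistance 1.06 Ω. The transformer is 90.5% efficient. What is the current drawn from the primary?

V_s = 120 × 266/2616 = 12.202 V.
I_s = V_s/R = 12.202/1.06 = 11.511 A.
P_out = V_s I_s = 12.202 × 11.511 = 140.46 W.
P_in = P_out/η = 140.46/0.905 = 155.20 W.
I_p = P_in/V_p = 155.20/120 = 1.29 A.

I_p ≈ 1.29 A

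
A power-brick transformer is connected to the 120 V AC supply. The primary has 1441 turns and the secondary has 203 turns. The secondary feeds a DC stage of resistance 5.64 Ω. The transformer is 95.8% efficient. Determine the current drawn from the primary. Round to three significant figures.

V_s = 120 × 203/1441 = 16.905 V.
I_s = V_s/R = 16.905/5.64 = 2.9973 A.
P_out = V_s I_s = 16.905 × 2.9973 = 50.670 W.
P_in = P_out/η = 50.670/0.958 = 52.891 W.
I_p = P_in/V_p = 52.891/120 = 0.441 A.

I_p ≈ 0.441 A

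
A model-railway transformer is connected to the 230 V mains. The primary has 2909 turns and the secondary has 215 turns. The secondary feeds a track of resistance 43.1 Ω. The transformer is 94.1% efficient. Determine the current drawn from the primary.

I_p ≈ 0.0310 A

V_s = 230 × 215/2909 = 16.999 V.
I_s = V_s/R = 16.999/43.1 = 0.39441 A.
P_out = V_s I_s = 16.999 × 0.39441 = 6.7045 W.
P_in = P_out/η = 6.7045/0.941 = 7.1249 W.
I_p = P_in/V_p = 7.1249/230 = 0.0310 A.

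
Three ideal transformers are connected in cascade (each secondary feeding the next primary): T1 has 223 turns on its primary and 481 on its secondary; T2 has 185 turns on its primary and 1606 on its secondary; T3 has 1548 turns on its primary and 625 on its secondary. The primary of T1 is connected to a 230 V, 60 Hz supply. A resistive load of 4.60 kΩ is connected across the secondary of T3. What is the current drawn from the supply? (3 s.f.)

Secondary of T1: V = 230.00 × 481/223 = 496.10 V.
Secondary of T2: V = 496.10 × 1606/185 = 4306.7 V.
Secondary of T3: V = 4306.7 × 625/1548 = 1738.8 V.
I_load = 1738.8/4600 = 0.37800 A, so P_out = 1738.8 × 0.37800 = 657.27 W.
All ideal ⇒ P_in = P_out, so I_supply = 657.27/230 = 2.86 A.

I_supply ≈ 2.86 A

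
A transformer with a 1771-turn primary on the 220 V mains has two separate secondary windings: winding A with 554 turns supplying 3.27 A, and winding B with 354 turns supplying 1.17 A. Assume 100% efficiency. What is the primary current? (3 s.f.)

I_p ≈ 1.26 A

V_A = 220 × 554/1771 = 68.820 V; V_B = 220 × 354/1771 = 43.975 V.
P_out = V_A I_A + V_B I_B = 68.820×3.27 + 43.975×1.17 = 225.04 + 51.451 = 276.49 W.
Ideal ⇒ P_in = P_out, so I_p = P_out/V_p = 276.49/220 = 1.26 A.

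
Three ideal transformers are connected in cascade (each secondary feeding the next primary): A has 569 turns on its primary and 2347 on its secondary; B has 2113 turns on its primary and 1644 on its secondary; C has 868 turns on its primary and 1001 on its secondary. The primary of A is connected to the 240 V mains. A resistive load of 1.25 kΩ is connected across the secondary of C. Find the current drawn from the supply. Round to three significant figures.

After A: V = 240.00 × 2347/569 = 989.95 V.
After B: V = 989.95 × 1644/2113 = 770.22 V.
After C: V = 770.22 × 1001/868 = 888.24 V.
I_load = 888.24/1250 = 0.71059 A, so P_out = 888.24 × 0.71059 = 631.17 W.
All ideal ⇒ P_in = P_out, so I_supply = 631.17/240 = 2.63 A.

I_supply ≈ 2.63 A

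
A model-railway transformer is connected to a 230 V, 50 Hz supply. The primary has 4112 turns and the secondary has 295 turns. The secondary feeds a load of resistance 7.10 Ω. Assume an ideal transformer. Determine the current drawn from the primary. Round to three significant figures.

I_p ≈ 0.167 A

V_s = V_p × N_s/N_p = 230 × 295/4112 = 16.500 V.
I_s = V_s/R = 16.500/7.10 = 2.3240 A.
For an ideal transformer I_p N_p = I_s N_s, so I_p = 2.3240 × 295/4112 = 0.167 A.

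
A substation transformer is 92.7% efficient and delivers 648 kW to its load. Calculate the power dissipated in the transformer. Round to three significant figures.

P_in = P_out/η = 648000/0.927 = 699029 W.
P_loss = P_in − P_out = 699029 − 648000 = 51000 W.

P_loss ≈ 51000 W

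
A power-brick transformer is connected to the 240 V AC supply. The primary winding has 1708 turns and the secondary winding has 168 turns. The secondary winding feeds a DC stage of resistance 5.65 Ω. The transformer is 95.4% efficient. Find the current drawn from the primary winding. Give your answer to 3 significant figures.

I_p ≈ 0.431 A

V_s = 240 × 168/1708 = 23.607 V.
I_s = V_s/R = 23.607/5.65 = 4.1782 A.
P_out = V_s I_s = 23.607 × 4.1782 = 98.632 W.
P_in = P_out/η = 98.632/0.954 = 103.39 W.
I_p = P_in/V_p = 103.39/240 = 0.431 A.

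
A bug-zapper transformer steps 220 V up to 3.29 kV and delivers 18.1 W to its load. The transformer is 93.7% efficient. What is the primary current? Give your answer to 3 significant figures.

P_in = P_out/η = 18.1/0.937 = 19.317 W.
I_p = P_in/V_p = 19.317/220 = 0.0878 A.

I_p ≈ 0.0878 A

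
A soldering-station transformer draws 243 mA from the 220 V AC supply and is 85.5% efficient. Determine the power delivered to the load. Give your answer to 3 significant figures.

P_out ≈ 45.7 W

P_in = V_p I_p = 220 × 0.243 = 53.460 W.
P_out = η P_in = 0.855 × 53.460 = 45.7 W.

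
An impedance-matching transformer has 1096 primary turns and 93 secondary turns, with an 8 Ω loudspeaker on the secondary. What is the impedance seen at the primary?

Z_p ≈ 1110 Ω

Z_p = (N_p/N_s)² × Z_s = (1096/93)² × 8 = 1110 Ω.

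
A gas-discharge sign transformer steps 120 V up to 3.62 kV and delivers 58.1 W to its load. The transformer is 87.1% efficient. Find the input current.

I_in ≈ 0.556 A

P_in = P_out/η = 58.1/0.871 = 66.705 W.
I_in = P_in/V_in = 66.705/120 = 0.556 A.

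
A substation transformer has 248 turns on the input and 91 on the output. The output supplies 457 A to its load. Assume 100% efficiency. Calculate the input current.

For an ideal transformer I_in/I_out = N_out/N_in, so I_in = 457 × 91/248 = 168 A.

I_in ≈ 168 A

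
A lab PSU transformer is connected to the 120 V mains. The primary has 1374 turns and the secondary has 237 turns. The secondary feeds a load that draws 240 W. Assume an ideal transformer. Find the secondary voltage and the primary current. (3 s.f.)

V_s = V_p × N_s/N_p = 120 × 237/1374 = 20.699 V.
I_s = P/V_s = 240/20.699 = 11.595 A.
I_p = I_s × N_s/N_p = 11.595 × 237/1374 = 2.00 A.

V_s ≈ 20.7 V, I_p ≈ 2.00 A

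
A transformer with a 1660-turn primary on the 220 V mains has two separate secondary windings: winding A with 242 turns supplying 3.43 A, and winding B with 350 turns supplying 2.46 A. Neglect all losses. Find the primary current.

V_A = 220 × 242/1660 = 32.072 V; V_B = 220 × 350/1660 = 46.386 V.
P_out = V_A I_A + V_B I_B = 32.072×3.43 + 46.386×2.46 = 110.01 + 114.11 = 224.12 W.
Ideal ⇒ P_in = P_out, so I_p = P_out/V_p = 224.12/220 = 1.02 A.

I_p ≈ 1.02 A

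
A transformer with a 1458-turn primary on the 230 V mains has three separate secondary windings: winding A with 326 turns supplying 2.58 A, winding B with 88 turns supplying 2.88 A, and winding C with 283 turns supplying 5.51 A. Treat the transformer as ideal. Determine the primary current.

V_A = 230 × 326/1458 = 51.427 V; V_B = 230 × 88/1458 = 13.882 V; V_C = 230 × 283/1458 = 44.643 V.
P_out = V_A I_A + V_B I_B + V_C I_C = 51.427×2.58 + 13.882×2.88 + 44.643×5.51 = 132.68 + 39.980 + 245.98 = 418.65 W.
Ideal ⇒ P_in = P_out, so I_p = P_out/V_p = 418.65/230 = 1.82 A.

I_p ≈ 1.82 A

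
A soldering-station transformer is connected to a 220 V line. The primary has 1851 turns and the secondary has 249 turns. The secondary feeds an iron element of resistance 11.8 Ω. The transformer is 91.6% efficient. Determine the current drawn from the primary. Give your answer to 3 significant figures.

V_s = 220 × 249/1851 = 29.595 V.
I_s = V_s/R = 29.595/11.8 = 2.5080 A.
P_out = V_s I_s = 29.595 × 2.5080 = 74.225 W.
P_in = P_out/η = 74.225/0.916 = 81.031 W.
I_p = P_in/V_p = 81.031/220 = 0.368 A.

I_p ≈ 0.368 A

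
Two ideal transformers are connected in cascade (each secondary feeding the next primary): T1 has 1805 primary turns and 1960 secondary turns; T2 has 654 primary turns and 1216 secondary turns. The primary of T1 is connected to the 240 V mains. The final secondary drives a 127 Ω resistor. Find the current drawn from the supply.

I_supply ≈ 7.70 A

After T1: V = 240.00 × 1960/1805 = 260.61 V.
After T2: V = 260.61 × 1216/654 = 484.56 V.
I_load = 484.56/127 = 3.8154 A, so P_out = 484.56 × 3.8154 = 1848.8 W.
All ideal ⇒ P_in = P_out, so I_supply = 1848.8/240 = 7.70 A.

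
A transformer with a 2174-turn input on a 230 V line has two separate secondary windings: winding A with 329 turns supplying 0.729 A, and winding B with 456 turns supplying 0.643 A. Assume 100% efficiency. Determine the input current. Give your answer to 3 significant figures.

V_A = 230 × 329/2174 = 34.807 V; V_B = 230 × 456/2174 = 48.243 V.
P_out = V_A I_A + V_B I_B = 34.807×0.729 + 48.243×0.643 = 25.374 + 31.020 = 56.394 W.
Ideal ⇒ P_in = P_out, so I_in = P_out/V_in = 56.394/230 = 0.245 A.

I_in ≈ 0.245 A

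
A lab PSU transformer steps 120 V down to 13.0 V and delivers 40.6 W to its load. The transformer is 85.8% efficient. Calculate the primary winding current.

P_in = P_out/η = 40.6/0.858 = 47.319 W.
I_p = P_in/V_p = 47.319/120 = 0.394 A.

I_p ≈ 0.394 A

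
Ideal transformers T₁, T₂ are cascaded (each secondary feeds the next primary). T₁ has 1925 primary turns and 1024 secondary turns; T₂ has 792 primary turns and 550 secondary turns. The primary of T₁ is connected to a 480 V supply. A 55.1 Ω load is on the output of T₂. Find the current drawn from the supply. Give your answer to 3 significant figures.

I_supply ≈ 1.19 A

Secondary of T₁: V = 480.00 × 1024/1925 = 255.34 V.
Secondary of T₂: V = 255.34 × 550/792 = 177.32 V.
I_load = 177.32/55.1 = 3.2181 A, so P_out = 177.32 × 3.2181 = 570.62 W.
All ideal ⇒ P_in = P_out, so I_supply = 570.62/480 = 1.19 A.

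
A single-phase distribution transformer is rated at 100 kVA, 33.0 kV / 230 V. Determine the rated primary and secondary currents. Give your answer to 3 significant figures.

I_p ≈ 3.03 A, I_s ≈ 435 A

I_p = S/V_p = 100000/33000 = 3.03 A.
I_s = S/V_s = 100000/230 = 435 A.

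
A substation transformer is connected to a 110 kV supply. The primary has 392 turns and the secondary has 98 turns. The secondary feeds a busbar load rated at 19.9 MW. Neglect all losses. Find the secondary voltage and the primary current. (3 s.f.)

V_s = V_p × N_s/N_p = 110000 × 98/392 = 27500 V.
I_s = P/V_s = 1.99×10^7/27500 = 723.64 A.
I_p = I_s × N_s/N_p = 723.64 × 98/392 = 181 A.

V_s ≈ 27500 V, I_p ≈ 181 A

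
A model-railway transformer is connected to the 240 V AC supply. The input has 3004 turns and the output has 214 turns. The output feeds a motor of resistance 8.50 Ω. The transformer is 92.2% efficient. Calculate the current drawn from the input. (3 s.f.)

V_out = 240 × 214/3004 = 17.097 V.
I_out = V_out/R = 17.097/8.50 = 2.0114 A.
P_out = V_out I_out = 17.097 × 2.0114 = 34.390 W.
P_in = P_out/η = 34.390/0.922 = 37.299 W.
I_in = P_in/V_in = 37.299/240 = 0.155 A.

I_in ≈ 0.155 A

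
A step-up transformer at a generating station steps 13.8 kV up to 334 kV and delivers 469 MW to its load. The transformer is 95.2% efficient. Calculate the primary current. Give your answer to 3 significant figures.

I_p ≈ 35700 A

P_in = P_out/η = 4.69×10^8/0.952 = 4.9265×10^8 W.
I_p = P_in/V_p = 4.9265×10^8/13800 = 35700 A.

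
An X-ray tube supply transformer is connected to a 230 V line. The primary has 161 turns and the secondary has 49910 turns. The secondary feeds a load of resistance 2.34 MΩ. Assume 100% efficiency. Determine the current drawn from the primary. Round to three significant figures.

V_s = V_p × N_s/N_p = 230 × 49910/161 = 71300 V.
I_s = V_s/R = 71300/(2.34×10^6) = 0.030470 A.
For an ideal transformer I_p N_p = I_s N_s, so I_p = 0.030470 × 49910/161 = 9.45 A.

I_p ≈ 9.45 A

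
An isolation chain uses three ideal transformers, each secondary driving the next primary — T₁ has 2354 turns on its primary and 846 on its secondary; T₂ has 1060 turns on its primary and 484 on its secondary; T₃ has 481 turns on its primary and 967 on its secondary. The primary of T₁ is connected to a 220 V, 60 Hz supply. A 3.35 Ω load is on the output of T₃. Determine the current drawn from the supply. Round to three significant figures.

I_supply ≈ 7.15 A

After T₁: V = 220.00 × 846/2354 = 79.065 V.
After T₂: V = 79.065 × 484/1060 = 36.102 V.
After T₃: V = 36.102 × 967/481 = 72.578 V.
I_load = 72.578/3.35 = 21.665 A, so P_out = 72.578 × 21.665 = 1572.4 W.
All ideal ⇒ P_in = P_out, so I_supply = 1572.4/220 = 7.15 A.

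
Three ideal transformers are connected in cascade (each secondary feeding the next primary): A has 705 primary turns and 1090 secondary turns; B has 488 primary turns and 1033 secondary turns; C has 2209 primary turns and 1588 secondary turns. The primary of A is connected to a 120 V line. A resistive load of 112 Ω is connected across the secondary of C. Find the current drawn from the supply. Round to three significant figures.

After A: V = 120.00 × 1090/705 = 185.53 V.
After B: V = 185.53 × 1033/488 = 392.73 V.
After C: V = 392.73 × 1588/2209 = 282.33 V.
I_load = 282.33/112 = 2.5208 A, so P_out = 282.33 × 2.5208 = 711.69 W.
All ideal ⇒ P_in = P_out, so I_supply = 711.69/120 = 5.93 A.

I_supply ≈ 5.93 A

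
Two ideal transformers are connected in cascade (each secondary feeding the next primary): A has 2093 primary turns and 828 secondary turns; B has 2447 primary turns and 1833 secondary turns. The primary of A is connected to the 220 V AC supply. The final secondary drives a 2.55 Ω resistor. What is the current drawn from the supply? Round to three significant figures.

After A: V = 220.00 × 828/2093 = 87.033 V.
After B: V = 87.033 × 1833/2447 = 65.195 V.
I_load = 65.195/2.55 = 25.567 A, so P_out = 65.195 × 25.567 = 1666.8 W.
All ideal ⇒ P_in = P_out, so I_supply = 1666.8/220 = 7.58 A.

I_supply ≈ 7.58 A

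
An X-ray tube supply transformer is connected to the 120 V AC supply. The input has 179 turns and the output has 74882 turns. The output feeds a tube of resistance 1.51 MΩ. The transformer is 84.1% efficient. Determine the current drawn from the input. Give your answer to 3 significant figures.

I_in ≈ 16.5 A

V_out = 120 × 74882/179 = 50200 V.
I_out = V_out/R = 50200/(1.51×10^6) = 0.033245 A.
P_out = V_out I_out = 50200 × 0.033245 = 1668.9 W.
P_in = P_out/η = 1668.9/0.841 = 1984.4 W.
I_in = P_in/V_in = 1984.4/120 = 16.5 A.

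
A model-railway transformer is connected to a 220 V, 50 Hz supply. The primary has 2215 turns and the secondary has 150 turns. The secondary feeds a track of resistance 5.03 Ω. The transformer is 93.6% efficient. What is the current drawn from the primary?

I_p ≈ 0.214 A

V_s = 220 × 150/2215 = 14.898 V.
I_s = V_s/R = 14.898/5.03 = 2.9619 A.
P_out = V_s I_s = 14.898 × 2.9619 = 44.128 W.
P_in = P_out/η = 44.128/0.936 = 47.145 W.
I_p = P_in/V_p = 47.145/220 = 0.214 A.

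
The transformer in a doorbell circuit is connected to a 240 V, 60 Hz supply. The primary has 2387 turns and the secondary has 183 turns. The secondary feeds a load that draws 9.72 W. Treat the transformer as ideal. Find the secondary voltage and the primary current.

V_s ≈ 18.4 V, I_p ≈ 0.0405 A

V_s = V_p × N_s/N_p = 240 × 183/2387 = 18.400 V.
I_s = P/V_s = 9.72/18.400 = 0.52827 A.
I_p = I_s × N_s/N_p = 0.52827 × 183/2387 = 0.0405 A.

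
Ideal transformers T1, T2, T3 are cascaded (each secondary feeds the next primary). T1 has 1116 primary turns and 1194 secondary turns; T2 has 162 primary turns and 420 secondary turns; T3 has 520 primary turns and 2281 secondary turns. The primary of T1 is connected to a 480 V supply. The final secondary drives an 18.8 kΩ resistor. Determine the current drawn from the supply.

Secondary of T1: V = 480.00 × 1194/1116 = 513.55 V.
Secondary of T2: V = 513.55 × 420/162 = 1331.4 V.
Secondary of T3: V = 1331.4 × 2281/520 = 5840.3 V.
I_load = 5840.3/18800 = 0.31066 A, so P_out = 5840.3 × 0.31066 = 1814.3 W.
All ideal ⇒ P_in = P_out, so I_supply = 1814.3/480 = 3.78 A.

I_supply ≈ 3.78 A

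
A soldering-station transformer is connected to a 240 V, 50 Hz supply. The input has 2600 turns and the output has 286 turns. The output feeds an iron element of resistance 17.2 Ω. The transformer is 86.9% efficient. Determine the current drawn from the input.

V_out = 240 × 286/2600 = 26.400 V.
I_out = V_out/R = 26.400/17.2 = 1.5349 A.
P_out = V_out I_out = 26.400 × 1.5349 = 40.521 W.
P_in = P_out/η = 40.521/0.869 = 46.629 W.
I_in = P_in/V_in = 46.629/240 = 0.194 A.

I_in ≈ 0.194 A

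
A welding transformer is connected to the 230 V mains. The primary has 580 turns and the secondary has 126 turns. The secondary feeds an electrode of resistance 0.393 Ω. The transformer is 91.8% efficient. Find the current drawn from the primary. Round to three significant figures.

V_s = 230 × 126/580 = 49.966 V.
I_s = V_s/R = 49.966/0.393 = 127.14 A.
P_out = V_s I_s = 49.966 × 127.14 = 6352.6 W.
P_in = P_out/η = 6352.6/0.918 = 6920.0 W.
I_p = P_in/V_p = 6920.0/230 = 30.1 A.

I_p ≈ 30.1 A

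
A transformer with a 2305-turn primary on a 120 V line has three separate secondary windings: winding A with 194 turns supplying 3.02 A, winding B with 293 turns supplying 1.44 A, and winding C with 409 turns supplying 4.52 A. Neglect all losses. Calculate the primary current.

V_A = 120 × 194/2305 = 10.100 V; V_B = 120 × 293/2305 = 15.254 V; V_C = 120 × 409/2305 = 21.293 V.
P_out = V_A I_A + V_B I_B + V_C I_C = 10.100×3.02 + 15.254×1.44 + 21.293×4.52 = 30.501 + 21.965 + 96.244 = 148.71 W.
Ideal ⇒ P_in = P_out, so I_p = P_out/V_p = 148.71/120 = 1.24 A.

I_p ≈ 1.24 A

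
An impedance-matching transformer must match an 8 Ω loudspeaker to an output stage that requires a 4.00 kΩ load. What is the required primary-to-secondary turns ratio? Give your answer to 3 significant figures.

Z_p/Z_s = (N_p/N_s)², so N_p/N_s = √(4000/8) = √500 = 22.4.

N_p/N_s ≈ 22.4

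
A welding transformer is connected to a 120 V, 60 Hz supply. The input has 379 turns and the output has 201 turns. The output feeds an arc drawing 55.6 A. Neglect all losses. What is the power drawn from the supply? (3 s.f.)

P ≈ 3540 W

I_in = I_out × N_out/N_in = 55.6 × 201/379 = 29.487 A.
P = V_in I_in = 120 × 29.487 = 3540 W.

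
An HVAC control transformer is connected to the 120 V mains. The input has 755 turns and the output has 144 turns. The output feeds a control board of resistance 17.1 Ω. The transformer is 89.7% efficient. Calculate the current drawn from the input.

I_in ≈ 0.285 A

V_out = 120 × 144/755 = 22.887 V.
I_out = V_out/R = 22.887/17.1 = 1.3384 A.
P_out = V_out I_out = 22.887 × 1.3384 = 30.634 W.
P_in = P_out/η = 30.634/0.897 = 34.151 W.
I_in = P_in/V_in = 34.151/120 = 0.285 A.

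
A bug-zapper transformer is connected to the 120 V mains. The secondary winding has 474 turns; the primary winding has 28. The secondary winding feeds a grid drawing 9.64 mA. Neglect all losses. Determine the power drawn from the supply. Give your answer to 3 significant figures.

I_p = I_s × N_s/N_p = 0.00964 × 474/28 = 0.16319 A.
P = V_p I_p = 120 × 0.16319 = 19.6 W.

P ≈ 19.6 W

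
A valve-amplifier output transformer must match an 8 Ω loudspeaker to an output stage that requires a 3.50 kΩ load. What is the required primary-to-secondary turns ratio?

Z_p/Z_s = (N_p/N_s)², so N_p/N_s = √(3500/8) = √438 = 20.9.

N_p/N_s ≈ 20.9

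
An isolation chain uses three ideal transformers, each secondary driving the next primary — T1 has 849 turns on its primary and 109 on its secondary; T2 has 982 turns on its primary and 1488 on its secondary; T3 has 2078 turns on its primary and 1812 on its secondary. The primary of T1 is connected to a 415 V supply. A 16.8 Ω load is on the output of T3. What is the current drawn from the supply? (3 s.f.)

I_supply ≈ 0.711 A

After T1: V = 415.00 × 109/849 = 53.280 V.
After T2: V = 53.280 × 1488/982 = 80.734 V.
After T3: V = 80.734 × 1812/2078 = 70.400 V.
I_load = 70.400/16.8 = 4.1905 A, so P_out = 70.400 × 4.1905 = 295.01 W.
All ideal ⇒ P_in = P_out, so I_supply = 295.01/415 = 0.711 A.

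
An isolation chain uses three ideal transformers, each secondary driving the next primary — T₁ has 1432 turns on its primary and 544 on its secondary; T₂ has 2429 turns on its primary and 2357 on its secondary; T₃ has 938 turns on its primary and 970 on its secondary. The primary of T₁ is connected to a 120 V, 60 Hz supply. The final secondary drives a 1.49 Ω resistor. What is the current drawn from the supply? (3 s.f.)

I_supply ≈ 11.7 A

Secondary of T₁: V = 120.00 × 544/1432 = 45.587 V.
Secondary of T₂: V = 45.587 × 2357/2429 = 44.235 V.
Secondary of T₃: V = 44.235 × 970/938 = 45.744 V.
I_load = 45.744/1.49 = 30.701 A, so P_out = 45.744 × 30.701 = 1404.4 W.
All ideal ⇒ P_in = P_out, so I_supply = 1404.4/120 = 11.7 A.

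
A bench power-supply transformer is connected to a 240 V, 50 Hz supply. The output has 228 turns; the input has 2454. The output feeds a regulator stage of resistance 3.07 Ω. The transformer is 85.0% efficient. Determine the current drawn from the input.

I_in ≈ 0.794 A

V_out = 240 × 228/2454 = 22.298 V.
I_out = V_out/R = 22.298/3.07 = 7.2633 A.
P_out = V_out I_out = 22.298 × 7.2633 = 161.96 W.
P_in = P_out/η = 161.96/0.850 = 190.54 W.
I_in = P_in/V_in = 190.54/240 = 0.794 A.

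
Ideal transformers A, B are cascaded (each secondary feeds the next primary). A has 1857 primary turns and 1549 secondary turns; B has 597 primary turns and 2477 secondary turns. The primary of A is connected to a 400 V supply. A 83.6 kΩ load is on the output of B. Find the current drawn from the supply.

I_supply ≈ 0.0573 A

Secondary of A: V = 400.00 × 1549/1857 = 333.66 V.
Secondary of B: V = 333.66 × 2477/597 = 1384.4 V.
I_load = 1384.4/83600 = 0.016559 A, so P_out = 1384.4 × 0.016559 = 22.924 W.
All ideal ⇒ P_in = P_out, so I_supply = 22.924/400 = 0.0573 A.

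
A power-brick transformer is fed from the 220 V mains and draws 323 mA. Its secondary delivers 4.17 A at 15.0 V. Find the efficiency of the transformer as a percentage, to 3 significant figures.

P_in = 220 × 0.323 = 71.0600 W.
P_out = 15.0 × 4.17 = 62.5500 W.
η = P_out/P_in = 62.5500/71.0600 = 0.880.

η ≈ 88.0%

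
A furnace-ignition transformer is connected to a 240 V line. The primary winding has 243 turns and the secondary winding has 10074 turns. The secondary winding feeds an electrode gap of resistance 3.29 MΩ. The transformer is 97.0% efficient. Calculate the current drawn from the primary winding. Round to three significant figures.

I_p ≈ 0.129 A

V_s = 240 × 10074/243 = 9949.6 V.
I_s = V_s/R = 9949.6/(3.29×10^6) = 0.0030242 A.
P_out = V_s I_s = 9949.6 × 0.0030242 = 30.090 W.
P_in = P_out/η = 30.090/0.970 = 31.020 W.
I_p = P_in/V_p = 31.020/240 = 0.129 A.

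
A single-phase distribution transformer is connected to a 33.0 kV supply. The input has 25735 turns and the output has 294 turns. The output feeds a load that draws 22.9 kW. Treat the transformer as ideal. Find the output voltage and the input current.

V_out = V_in × N_out/N_in = 33000 × 294/25735 = 377.00 V.
I_out = P/V_out = 22900/377.00 = 60.743 A.
I_in = I_out × N_out/N_in = 60.743 × 294/25735 = 0.694 A.

V_out ≈ 377 V, I_in ≈ 0.694 A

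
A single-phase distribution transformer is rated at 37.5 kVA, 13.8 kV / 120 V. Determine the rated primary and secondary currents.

I_p ≈ 2.72 A, I_s ≈ 312 A

I_p = S/V_p = 37500/13800 = 2.72 A.
I_s = S/V_s = 37500/120 = 312 A.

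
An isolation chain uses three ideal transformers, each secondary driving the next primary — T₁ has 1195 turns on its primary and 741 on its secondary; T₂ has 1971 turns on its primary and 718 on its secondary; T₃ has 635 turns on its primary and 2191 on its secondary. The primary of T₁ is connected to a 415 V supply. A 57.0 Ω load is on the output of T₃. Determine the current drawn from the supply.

I_supply ≈ 4.42 A

After T₁: V = 415.00 × 741/1195 = 257.33 V.
After T₂: V = 257.33 × 718/1971 = 93.742 V.
After T₃: V = 93.742 × 2191/635 = 323.45 V.
I_load = 323.45/57.0 = 5.6745 A, so P_out = 323.45 × 5.6745 = 1835.4 W.
All ideal ⇒ P_in = P_out, so I_supply = 1835.4/415 = 4.42 A.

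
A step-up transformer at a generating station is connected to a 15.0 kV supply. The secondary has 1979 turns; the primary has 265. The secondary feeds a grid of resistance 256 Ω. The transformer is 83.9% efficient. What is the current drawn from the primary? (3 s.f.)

V_s = 15000 × 1979/265 = 112020 V.
I_s = V_s/R = 112020/256 = 437.57 A.
P_out = V_s I_s = 112020 × 437.57 = 4.9017×10^7 W.
P_in = P_out/η = 4.9017×10^7/0.839 = 5.8423×10^7 W.
I_p = P_in/V_p = 5.8423×10^7/15000 = 3890 A.

I_p ≈ 3890 A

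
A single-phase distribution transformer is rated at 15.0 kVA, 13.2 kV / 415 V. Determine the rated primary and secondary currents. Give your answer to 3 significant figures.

I_p ≈ 1.14 A, I_s ≈ 36.1 A

I_p = S/V_p = 15000/13200 = 1.14 A.
I_s = S/V_s = 15000/415 = 36.1 A.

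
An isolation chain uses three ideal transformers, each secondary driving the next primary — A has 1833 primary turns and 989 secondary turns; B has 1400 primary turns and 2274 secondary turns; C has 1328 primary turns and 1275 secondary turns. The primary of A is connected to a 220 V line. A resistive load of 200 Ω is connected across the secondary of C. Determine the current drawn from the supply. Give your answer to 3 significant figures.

Secondary of A: V = 220.00 × 989/1833 = 118.70 V.
Secondary of B: V = 118.70 × 2274/1400 = 192.81 V.
Secondary of C: V = 192.81 × 1275/1328 = 185.11 V.
I_load = 185.11/200 = 0.92555 A, so P_out = 185.11 × 0.92555 = 171.33 W.
All ideal ⇒ P_in = P_out, so I_supply = 171.33/220 = 0.779 A.

I_supply ≈ 0.779 A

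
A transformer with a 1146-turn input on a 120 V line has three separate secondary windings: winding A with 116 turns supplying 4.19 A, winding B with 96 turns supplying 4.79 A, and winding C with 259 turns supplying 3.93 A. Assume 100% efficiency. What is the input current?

V_A = 120 × 116/1146 = 12.147 V; V_B = 120 × 96/1146 = 10.052 V; V_C = 120 × 259/1146 = 27.120 V.
P_out = V_A I_A + V_B I_B + V_C I_C = 12.147×4.19 + 10.052×4.79 + 27.120×3.93 = 50.894 + 48.151 + 106.58 = 205.63 W.
Ideal ⇒ P_in = P_out, so I_in = P_out/V_in = 205.63/120 = 1.71 A.

I_in ≈ 1.71 A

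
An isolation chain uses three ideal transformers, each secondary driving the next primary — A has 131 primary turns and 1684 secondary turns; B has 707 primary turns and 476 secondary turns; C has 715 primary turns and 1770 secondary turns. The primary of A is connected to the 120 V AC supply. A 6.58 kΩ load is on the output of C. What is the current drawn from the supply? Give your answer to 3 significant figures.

I_supply ≈ 8.37 A

Secondary of A: V = 120.00 × 1684/131 = 1542.6 V.
Secondary of B: V = 1542.6 × 476/707 = 1038.6 V.
Secondary of C: V = 1038.6 × 1770/715 = 2571.0 V.
I_load = 2571.0/6580 = 0.39073 A, so P_out = 2571.0 × 0.39073 = 1004.6 W.
All ideal ⇒ P_in = P_out, so I_supply = 1004.6/120 = 8.37 A.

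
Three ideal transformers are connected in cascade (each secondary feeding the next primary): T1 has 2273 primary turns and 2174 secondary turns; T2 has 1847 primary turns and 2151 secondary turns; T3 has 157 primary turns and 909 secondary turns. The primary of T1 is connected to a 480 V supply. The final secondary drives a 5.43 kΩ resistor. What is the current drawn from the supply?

Secondary of T1: V = 480.00 × 2174/2273 = 459.09 V.
Secondary of T2: V = 459.09 × 2151/1847 = 534.66 V.
Secondary of T3: V = 534.66 × 909/157 = 3095.6 V.
I_load = 3095.6/5430 = 0.57008 A, so P_out = 3095.6 × 0.57008 = 1764.7 W.
All ideal ⇒ P_in = P_out, so I_supply = 1764.7/480 = 3.68 A.

I_supply ≈ 3.68 A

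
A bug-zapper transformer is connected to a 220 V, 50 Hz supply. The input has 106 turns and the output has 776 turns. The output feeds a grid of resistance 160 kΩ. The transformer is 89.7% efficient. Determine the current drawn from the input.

V_out = 220 × 776/106 = 1610.6 V.
I_out = V_out/R = 1610.6/160000 = 0.010066 A.
P_out = V_out I_out = 1610.6 × 0.010066 = 16.212 W.
P_in = P_out/η = 16.212/0.897 = 18.074 W.
I_in = P_in/V_in = 18.074/220 = 0.0822 A.

I_in ≈ 0.0822 A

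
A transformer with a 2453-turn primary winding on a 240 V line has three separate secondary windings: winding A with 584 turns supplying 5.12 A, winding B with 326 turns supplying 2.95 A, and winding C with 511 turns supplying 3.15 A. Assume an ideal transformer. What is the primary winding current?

I_p ≈ 2.27 A

V_A = 240 × 584/2453 = 57.138 V; V_B = 240 × 326/2453 = 31.896 V; V_C = 240 × 511/2453 = 49.996 V.
P_out = V_A I_A + V_B I_B + V_C I_C = 57.138×5.12 + 31.896×2.95 + 49.996×3.15 = 292.55 + 94.092 + 157.49 = 544.13 W.
Ideal ⇒ P_in = P_out, so I_p = P_out/V_p = 544.13/240 = 2.27 A.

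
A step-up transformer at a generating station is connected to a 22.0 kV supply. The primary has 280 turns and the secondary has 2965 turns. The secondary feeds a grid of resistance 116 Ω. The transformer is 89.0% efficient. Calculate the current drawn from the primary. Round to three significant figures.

I_p ≈ 23900 A

V_s = 22000 × 2965/280 = 232960 V.
I_s = V_s/R = 232960/116 = 2008.3 A.
P_out = V_s I_s = 232960 × 2008.3 = 4.6787×10^8 W.
P_in = P_out/η = 4.6787×10^8/0.890 = 5.2569×10^8 W.
I_p = P_in/V_p = 5.2569×10^8/22000 = 23900 A.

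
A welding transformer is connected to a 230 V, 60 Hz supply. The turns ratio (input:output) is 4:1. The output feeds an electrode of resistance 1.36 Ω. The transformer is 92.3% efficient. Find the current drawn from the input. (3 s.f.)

V_out = 230 × 1/4 = 57.500 V.
I_out = V_out/R = 57.500/1.36 = 42.279 A.
P_out = V_out I_out = 57.500 × 42.279 = 2431.1 W.
P_in = P_out/η = 2431.1/0.923 = 2633.9 W.
I_in = P_in/V_in = 2633.9/230 = 11.5 A.

I_in ≈ 11.5 A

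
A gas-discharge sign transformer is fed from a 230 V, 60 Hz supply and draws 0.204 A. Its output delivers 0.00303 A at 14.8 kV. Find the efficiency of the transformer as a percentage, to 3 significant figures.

P_in = 230 × 0.204 = 46.9200 W.
P_out = 14800 × 0.00303 = 44.8440 W.
η = P_out/P_in = 44.8440/46.9200 = 0.956.

η ≈ 95.6%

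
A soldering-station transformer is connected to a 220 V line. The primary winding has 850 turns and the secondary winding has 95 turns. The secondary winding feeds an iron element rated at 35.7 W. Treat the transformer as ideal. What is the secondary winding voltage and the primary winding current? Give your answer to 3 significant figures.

V_s = V_p × N_s/N_p = 220 × 95/850 = 24.588 V.
I_s = P/V_s = 35.7/24.588 = 1.4519 A.
I_p = I_s × N_s/N_p = 1.4519 × 95/850 = 0.162 A.

V_s ≈ 24.6 V, I_p ≈ 0.162 A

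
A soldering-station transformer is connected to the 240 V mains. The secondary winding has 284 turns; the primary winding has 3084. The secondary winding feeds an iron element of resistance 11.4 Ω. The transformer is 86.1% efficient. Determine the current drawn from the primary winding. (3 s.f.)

I_p ≈ 0.207 A

V_s = 240 × 284/3084 = 22.101 V.
I_s = V_s/R = 22.101/11.4 = 1.9387 A.
P_out = V_s I_s = 22.101 × 1.9387 = 42.848 W.
P_in = P_out/η = 42.848/0.861 = 49.765 W.
I_p = P_in/V_p = 49.765/240 = 0.207 A.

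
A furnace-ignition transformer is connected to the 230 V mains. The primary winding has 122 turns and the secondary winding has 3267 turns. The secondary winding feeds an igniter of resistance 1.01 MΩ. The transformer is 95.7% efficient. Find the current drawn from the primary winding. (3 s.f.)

I_p ≈ 0.171 A

V_s = 230 × 3267/122 = 6159.1 V.
I_s = V_s/R = 6159.1/(1.01×10^6) = 0.0060981 A.
P_out = V_s I_s = 6159.1 × 0.0060981 = 37.559 W.
P_in = P_out/η = 37.559/0.957 = 39.247 W.
I_p = P_in/V_p = 39.247/230 = 0.171 A.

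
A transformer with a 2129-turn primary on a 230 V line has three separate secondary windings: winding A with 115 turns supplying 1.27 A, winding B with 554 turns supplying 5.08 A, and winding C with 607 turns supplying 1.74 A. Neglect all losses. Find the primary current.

V_A = 230 × 115/2129 = 12.424 V; V_B = 230 × 554/2129 = 59.850 V; V_C = 230 × 607/2129 = 65.575 V.
P_out = V_A I_A + V_B I_B + V_C I_C = 12.424×1.27 + 59.850×5.08 + 65.575×1.74 = 15.778 + 304.04 + 114.10 = 433.92 W.
Ideal ⇒ P_in = P_out, so I_p = P_out/V_p = 433.92/230 = 1.89 A.

I_p ≈ 1.89 A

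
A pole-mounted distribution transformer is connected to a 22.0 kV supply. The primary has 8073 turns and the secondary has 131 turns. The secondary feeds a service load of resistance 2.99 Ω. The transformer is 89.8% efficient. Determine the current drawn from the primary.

V_s = 22000 × 131/8073 = 356.99 V.
I_s = V_s/R = 356.99/2.99 = 119.40 A.
P_out = V_s I_s = 356.99 × 119.40 = 42623 W.
P_in = P_out/η = 42623/0.898 = 47465 W.
I_p = P_in/V_p = 47465/22000 = 2.16 A.

I_p ≈ 2.16 A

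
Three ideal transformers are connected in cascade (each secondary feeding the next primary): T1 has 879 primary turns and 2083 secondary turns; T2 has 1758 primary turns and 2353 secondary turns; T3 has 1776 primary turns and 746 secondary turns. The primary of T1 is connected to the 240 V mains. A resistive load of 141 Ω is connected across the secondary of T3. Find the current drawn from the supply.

I_supply ≈ 3.02 A

After T1: V = 240.00 × 2083/879 = 568.74 V.
After T2: V = 568.74 × 2353/1758 = 761.23 V.
After T3: V = 761.23 × 746/1776 = 319.75 V.
I_load = 319.75/141 = 2.2677 A, so P_out = 319.75 × 2.2677 = 725.11 W.
All ideal ⇒ P_in = P_out, so I_supply = 725.11/240 = 3.02 A.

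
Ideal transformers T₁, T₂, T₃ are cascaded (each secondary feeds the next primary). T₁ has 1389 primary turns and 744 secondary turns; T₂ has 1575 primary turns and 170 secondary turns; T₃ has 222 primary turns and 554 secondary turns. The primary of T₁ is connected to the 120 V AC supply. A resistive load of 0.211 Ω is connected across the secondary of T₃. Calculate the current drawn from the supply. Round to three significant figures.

Secondary of T₁: V = 120.00 × 744/1389 = 64.276 V.
Secondary of T₂: V = 64.276 × 170/1575 = 6.9378 V.
Secondary of T₃: V = 6.9378 × 554/222 = 17.313 V.
I_load = 17.313/0.211 = 82.053 A, so P_out = 17.313 × 82.053 = 1420.6 W.
All ideal ⇒ P_in = P_out, so I_supply = 1420.6/120 = 11.8 A.

I_supply ≈ 11.8 A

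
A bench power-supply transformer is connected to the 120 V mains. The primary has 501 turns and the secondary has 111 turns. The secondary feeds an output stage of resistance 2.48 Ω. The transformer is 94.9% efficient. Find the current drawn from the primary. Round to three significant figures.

I_p ≈ 2.50 A

V_s = 120 × 111/501 = 26.587 V.
I_s = V_s/R = 26.587/2.48 = 10.720 A.
P_out = V_s I_s = 26.587 × 10.720 = 285.02 W.
P_in = P_out/η = 285.02/0.949 = 300.34 W.
I_p = P_in/V_p = 300.34/120 = 2.50 A.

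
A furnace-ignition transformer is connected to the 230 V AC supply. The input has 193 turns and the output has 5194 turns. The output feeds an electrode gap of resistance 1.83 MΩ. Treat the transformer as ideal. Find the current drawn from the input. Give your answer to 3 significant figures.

I_in ≈ 0.0910 A

V_out = V_in × N_out/N_in = 230 × 5194/193 = 6189.7 V.
I_out = V_out/R = 6189.7/(1.83×10^6) = 0.0033824 A.
For an ideal transformer I_in N_in = I_out N_out, so I_in = 0.0033824 × 5194/193 = 0.0910 A.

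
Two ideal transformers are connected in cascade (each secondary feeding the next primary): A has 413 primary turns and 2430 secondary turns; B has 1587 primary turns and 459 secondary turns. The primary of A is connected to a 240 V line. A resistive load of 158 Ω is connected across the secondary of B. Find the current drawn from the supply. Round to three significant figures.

Secondary of A: V = 240.00 × 2430/413 = 1412.1 V.
Secondary of B: V = 1412.1 × 459/1587 = 408.42 V.
I_load = 408.42/158 = 2.5849 A, so P_out = 408.42 × 2.5849 = 1055.7 W.
All ideal ⇒ P_in = P_out, so I_supply = 1055.7/240 = 4.40 A.

I_supply ≈ 4.40 A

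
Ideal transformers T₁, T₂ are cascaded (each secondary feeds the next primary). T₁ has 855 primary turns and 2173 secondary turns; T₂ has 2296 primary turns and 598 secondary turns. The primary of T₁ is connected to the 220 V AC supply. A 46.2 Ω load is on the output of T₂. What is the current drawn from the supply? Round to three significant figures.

After T₁: V = 220.00 × 2173/855 = 559.13 V.
After T₂: V = 559.13 × 598/2296 = 145.63 V.
I_load = 145.63/46.2 = 3.1521 A, so P_out = 145.63 × 3.1521 = 459.04 W.
All ideal ⇒ P_in = P_out, so I_supply = 459.04/220 = 2.09 A.

I_supply ≈ 2.09 A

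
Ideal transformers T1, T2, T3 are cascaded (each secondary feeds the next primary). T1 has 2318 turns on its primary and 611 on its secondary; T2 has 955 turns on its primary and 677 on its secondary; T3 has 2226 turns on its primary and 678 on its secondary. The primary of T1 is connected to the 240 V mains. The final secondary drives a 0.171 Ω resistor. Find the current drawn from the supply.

After T1: V = 240.00 × 611/2318 = 63.261 V.
After T2: V = 63.261 × 677/955 = 44.846 V.
After T3: V = 44.846 × 678/2226 = 13.659 V.
I_load = 13.659/0.171 = 79.879 A, so P_out = 13.659 × 79.879 = 1091.1 W.
All ideal ⇒ P_in = P_out, so I_supply = 1091.1/240 = 4.55 A.

I_supply ≈ 4.55 A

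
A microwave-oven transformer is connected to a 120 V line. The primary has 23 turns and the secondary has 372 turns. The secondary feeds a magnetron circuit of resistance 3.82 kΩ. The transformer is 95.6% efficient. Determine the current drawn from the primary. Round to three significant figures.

I_p ≈ 8.60 A

V_s = 120 × 372/23 = 1940.9 V.
I_s = V_s/R = 1940.9/3820 = 0.50808 A.
P_out = V_s I_s = 1940.9 × 0.50808 = 986.12 W.
P_in = P_out/η = 986.12/0.956 = 1031.5 W.
I_p = P_in/V_p = 1031.5/120 = 8.60 A.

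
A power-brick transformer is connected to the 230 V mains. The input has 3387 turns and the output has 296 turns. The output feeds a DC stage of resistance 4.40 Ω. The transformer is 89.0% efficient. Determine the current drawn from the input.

I_in ≈ 0.449 A

V_out = 230 × 296/3387 = 20.100 V.
I_out = V_out/R = 20.100/4.40 = 4.5683 A.
P_out = V_out I_out = 20.100 × 4.5683 = 91.824 W.
P_in = P_out/η = 91.824/0.890 = 103.17 W.
I_in = P_in/V_in = 103.17/230 = 0.449 A.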